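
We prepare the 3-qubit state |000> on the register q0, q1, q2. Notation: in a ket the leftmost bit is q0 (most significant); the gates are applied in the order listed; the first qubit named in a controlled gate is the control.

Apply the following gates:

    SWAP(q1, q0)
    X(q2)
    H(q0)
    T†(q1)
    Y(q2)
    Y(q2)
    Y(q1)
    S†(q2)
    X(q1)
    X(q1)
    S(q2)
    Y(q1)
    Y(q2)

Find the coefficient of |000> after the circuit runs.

The final state's coefficient on |000> equals -sqrt(2)*I/2. Key observation: steps 6-13 multiply out to the identity, so the circuit reduces to the remaining gates.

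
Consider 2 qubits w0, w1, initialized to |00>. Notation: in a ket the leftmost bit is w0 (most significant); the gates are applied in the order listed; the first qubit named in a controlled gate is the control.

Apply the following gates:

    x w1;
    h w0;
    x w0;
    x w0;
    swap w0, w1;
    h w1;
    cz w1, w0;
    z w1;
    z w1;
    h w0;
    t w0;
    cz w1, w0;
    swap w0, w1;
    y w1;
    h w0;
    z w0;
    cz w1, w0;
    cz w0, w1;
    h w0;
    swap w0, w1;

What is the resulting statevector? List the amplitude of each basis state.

The final amplitudes are 0 on |00>, sqrt(2)*exp(3*I*pi/4)/2 on |01>, 0 on |10>, sqrt(2)*I/2 on |11>. Key observation: steps 3-4 multiply out to the identity, so the circuit reduces to the remaining gates.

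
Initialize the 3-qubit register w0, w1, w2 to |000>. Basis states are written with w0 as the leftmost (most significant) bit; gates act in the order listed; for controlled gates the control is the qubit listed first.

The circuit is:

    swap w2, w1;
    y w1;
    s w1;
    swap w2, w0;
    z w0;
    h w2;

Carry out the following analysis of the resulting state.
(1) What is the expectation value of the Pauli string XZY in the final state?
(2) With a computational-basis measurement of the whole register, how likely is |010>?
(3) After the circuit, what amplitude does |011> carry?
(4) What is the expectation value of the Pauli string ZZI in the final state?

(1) The expectation value of XZY is 0.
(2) Outcome |010> occurs with probability 1/2.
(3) The amplitude on |011> is -sqrt(2)/2.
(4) The observable ZZI averages to -1.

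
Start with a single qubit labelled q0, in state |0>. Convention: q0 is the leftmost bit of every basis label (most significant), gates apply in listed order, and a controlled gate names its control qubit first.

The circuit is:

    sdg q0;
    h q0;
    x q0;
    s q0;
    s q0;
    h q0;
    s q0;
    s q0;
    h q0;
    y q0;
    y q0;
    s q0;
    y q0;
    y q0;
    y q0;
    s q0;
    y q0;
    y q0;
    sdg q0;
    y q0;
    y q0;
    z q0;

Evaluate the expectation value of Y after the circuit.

The expectation value of Y is 1. Key observation: gates 14-21 undo each other exactly, leaving only the rest of the circuit to track.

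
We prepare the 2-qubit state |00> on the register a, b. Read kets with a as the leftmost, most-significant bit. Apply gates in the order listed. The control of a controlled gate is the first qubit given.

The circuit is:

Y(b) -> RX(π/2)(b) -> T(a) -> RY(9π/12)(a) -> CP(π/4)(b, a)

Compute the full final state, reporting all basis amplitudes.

After the circuit, the state carries amplitude sqrt(4 - 2*sqrt(2))/4 on |00>, I*sqrt(4 - 2*sqrt(2))/4 on |01>, sqrt(2*sqrt(2) + 4)/4 on |10>, sqrt(2*sqrt(2) + 4)*exp(3*I*pi/4)/4 on |11>.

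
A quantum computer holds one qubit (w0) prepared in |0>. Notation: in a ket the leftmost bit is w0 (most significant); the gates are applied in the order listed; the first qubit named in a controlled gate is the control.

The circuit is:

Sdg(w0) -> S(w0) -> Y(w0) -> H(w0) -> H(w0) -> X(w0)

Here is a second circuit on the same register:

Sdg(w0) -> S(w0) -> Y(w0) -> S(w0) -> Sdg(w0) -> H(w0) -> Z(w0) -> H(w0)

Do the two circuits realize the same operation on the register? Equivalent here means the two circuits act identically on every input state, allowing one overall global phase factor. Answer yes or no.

Yes, they are equivalent — the unitaries differ by at most a global phase.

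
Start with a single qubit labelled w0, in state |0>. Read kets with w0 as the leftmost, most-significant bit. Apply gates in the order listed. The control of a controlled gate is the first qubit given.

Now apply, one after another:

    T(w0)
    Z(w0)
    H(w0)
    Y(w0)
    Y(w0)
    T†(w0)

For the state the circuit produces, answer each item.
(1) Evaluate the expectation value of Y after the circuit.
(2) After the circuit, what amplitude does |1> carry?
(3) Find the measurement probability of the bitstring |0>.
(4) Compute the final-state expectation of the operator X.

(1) The expectation value of Y is -sqrt(2)/2.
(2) |1> carries amplitude -sqrt(2)*exp(3*I*pi/4)/2 in the final state.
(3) Outcome |0> occurs with probability 1/2.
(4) The expectation value of X is sqrt(2)/2.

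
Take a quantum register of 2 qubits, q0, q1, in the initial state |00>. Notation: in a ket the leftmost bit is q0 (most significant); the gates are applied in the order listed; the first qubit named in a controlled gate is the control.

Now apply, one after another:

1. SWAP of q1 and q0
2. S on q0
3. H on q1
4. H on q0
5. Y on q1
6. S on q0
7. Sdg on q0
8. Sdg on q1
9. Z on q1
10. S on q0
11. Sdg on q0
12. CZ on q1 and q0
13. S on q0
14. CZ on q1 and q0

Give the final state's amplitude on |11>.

The final state's coefficient on |11> equals -I/2. Key observation: steps 10-11 multiply out to the identity, so the circuit reduces to the remaining gates.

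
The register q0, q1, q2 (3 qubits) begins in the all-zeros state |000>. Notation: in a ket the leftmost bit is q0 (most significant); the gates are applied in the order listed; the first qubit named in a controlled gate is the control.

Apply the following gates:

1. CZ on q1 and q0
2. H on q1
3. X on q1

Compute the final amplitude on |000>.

The final state's coefficient on |000> equals sqrt(2)/2.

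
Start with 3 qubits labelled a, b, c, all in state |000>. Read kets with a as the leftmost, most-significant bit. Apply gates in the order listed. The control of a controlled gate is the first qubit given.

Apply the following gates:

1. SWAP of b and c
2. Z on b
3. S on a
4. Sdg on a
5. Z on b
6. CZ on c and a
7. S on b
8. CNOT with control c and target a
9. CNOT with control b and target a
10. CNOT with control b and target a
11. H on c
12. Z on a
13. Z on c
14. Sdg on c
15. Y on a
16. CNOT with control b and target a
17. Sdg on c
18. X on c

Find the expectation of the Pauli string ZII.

In the final state, ZII has expectation -1.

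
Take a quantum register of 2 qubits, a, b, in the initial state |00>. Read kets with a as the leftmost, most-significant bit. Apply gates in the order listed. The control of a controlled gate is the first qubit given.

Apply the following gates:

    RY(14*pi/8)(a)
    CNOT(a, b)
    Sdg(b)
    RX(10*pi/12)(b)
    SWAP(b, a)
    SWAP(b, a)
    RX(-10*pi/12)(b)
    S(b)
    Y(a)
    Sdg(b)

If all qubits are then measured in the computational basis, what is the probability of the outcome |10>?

A full measurement returns |10> with probability sqrt(2)/4 + 1/2.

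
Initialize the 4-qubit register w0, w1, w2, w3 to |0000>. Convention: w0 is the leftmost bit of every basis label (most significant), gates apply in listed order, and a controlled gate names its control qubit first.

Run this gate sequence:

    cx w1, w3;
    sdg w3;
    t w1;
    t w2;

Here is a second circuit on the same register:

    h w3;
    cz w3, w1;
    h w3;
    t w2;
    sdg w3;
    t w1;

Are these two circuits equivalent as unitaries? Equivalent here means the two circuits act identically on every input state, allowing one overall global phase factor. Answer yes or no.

Yes — the two circuits implement the same unitary up to a global phase.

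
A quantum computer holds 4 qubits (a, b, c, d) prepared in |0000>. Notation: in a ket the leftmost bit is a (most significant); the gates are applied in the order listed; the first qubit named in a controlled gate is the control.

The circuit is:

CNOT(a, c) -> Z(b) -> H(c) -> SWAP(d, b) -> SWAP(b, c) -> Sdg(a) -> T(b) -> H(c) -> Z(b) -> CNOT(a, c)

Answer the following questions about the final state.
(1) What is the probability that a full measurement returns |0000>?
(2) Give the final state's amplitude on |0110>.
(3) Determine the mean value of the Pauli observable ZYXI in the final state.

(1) A full measurement returns |0000> with probability 1/4.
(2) The amplitude on |0110> is -exp(I*pi/4)/2.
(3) In the final state, ZYXI has expectation -sqrt(2)/2.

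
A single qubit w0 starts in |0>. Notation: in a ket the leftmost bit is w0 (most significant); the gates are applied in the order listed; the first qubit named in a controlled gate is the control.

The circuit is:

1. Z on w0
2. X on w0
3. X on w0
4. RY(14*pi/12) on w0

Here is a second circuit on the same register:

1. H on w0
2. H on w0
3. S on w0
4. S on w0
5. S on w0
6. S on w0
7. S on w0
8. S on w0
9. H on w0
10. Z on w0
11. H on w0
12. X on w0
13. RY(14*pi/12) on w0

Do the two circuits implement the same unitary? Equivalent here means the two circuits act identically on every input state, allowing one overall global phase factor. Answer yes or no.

Yes: on every input state the two circuits agree up to one overall phase factor.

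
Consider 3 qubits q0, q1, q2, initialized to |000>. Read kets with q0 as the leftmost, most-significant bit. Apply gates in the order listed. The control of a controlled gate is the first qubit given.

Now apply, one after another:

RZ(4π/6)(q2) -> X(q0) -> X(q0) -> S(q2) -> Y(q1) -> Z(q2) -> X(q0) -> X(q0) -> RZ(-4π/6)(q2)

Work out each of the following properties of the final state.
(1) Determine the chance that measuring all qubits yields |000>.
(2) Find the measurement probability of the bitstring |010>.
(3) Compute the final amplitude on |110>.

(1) A full measurement returns |000> with probability 0.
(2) The probability of measuring |010> is 1.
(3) The final state's coefficient on |110> equals 0.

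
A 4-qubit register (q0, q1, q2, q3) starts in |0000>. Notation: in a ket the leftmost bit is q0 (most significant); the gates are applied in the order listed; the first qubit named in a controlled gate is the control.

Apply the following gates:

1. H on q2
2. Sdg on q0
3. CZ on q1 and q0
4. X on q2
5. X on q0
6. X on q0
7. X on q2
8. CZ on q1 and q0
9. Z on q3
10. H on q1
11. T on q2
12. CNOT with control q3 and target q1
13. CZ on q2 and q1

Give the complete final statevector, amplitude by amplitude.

After the circuit, the state carries amplitude 1/2 on |0000>, exp(I*pi/4)/2 on |0010>, 1/2 on |0100>, -exp(I*pi/4)/2 on |0110>, and 0 on every other basis state.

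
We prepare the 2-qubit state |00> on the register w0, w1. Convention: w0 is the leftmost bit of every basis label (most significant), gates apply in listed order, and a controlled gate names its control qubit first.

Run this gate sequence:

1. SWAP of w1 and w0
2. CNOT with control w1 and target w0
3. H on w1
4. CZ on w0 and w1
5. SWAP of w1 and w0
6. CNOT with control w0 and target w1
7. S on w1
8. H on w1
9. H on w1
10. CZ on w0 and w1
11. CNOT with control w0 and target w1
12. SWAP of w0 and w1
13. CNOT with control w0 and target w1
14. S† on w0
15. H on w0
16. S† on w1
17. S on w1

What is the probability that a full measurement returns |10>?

A full measurement returns |10> with probability 1/4.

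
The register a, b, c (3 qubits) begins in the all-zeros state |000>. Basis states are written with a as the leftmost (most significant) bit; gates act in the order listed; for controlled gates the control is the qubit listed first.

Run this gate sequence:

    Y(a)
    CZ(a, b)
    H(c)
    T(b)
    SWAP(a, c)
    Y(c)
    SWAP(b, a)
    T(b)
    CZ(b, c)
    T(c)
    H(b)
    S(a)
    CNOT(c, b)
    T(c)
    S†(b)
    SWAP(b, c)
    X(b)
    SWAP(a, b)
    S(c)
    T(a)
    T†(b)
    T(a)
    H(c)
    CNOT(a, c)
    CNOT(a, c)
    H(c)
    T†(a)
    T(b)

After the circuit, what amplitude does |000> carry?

The amplitude on |000> is 0.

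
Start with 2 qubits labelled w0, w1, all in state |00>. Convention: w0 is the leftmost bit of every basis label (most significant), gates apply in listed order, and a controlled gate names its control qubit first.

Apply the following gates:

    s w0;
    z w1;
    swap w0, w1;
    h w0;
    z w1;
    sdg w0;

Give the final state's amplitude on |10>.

The amplitude on |10> is -sqrt(2)*I/2.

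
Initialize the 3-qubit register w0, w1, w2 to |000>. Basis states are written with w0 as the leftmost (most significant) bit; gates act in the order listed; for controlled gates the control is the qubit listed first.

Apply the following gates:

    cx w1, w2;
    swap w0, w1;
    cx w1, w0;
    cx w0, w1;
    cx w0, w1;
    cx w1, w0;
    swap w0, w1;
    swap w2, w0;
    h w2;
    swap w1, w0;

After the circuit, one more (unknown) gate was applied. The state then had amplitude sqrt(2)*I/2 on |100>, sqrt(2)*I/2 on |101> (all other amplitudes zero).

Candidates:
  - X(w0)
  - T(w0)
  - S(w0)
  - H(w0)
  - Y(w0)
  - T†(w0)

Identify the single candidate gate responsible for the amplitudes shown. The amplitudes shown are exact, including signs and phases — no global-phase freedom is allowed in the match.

The applied gate was Y(w0). Key observation: steps 2-7 multiply out to the identity, so the circuit reduces to the remaining gates.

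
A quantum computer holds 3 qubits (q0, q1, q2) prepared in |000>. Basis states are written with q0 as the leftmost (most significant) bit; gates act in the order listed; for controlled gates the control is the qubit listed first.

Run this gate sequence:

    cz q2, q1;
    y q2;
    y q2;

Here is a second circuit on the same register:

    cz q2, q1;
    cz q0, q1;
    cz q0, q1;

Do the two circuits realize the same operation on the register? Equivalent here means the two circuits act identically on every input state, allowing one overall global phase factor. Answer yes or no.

Yes — the two circuits implement the same unitary up to a global phase.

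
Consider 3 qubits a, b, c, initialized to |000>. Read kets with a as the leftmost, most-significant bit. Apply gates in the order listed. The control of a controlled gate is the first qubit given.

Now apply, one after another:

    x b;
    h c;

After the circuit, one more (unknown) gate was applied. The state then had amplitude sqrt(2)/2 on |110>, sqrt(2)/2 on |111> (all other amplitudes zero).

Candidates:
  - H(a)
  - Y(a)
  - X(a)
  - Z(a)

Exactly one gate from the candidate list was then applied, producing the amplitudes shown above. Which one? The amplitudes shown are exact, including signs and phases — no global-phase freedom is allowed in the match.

The unique candidate consistent with the amplitudes is X(a).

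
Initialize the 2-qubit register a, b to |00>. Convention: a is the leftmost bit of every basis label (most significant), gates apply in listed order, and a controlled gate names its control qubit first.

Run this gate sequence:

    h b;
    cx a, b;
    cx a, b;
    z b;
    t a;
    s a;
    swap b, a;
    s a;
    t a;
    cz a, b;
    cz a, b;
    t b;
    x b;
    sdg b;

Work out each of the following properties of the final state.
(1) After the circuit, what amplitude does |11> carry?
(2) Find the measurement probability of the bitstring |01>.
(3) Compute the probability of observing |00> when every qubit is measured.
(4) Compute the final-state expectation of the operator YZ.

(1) |11> carries amplitude -sqrt(2)*exp(I*pi/4)/2 in the final state. Key observation: the block from step 2 through step 3 cancels to the identity and can be dropped.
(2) Outcome |01> occurs with probability 1/2.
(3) The probability of measuring |00> is 0.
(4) The expectation value of YZ is sqrt(2)/2.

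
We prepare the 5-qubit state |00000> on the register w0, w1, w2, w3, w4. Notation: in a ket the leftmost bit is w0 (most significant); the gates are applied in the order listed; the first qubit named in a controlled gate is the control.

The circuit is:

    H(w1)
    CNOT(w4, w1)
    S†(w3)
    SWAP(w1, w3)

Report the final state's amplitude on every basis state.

The resulting statevector has amplitude sqrt(2)/2 on |00000>, sqrt(2)/2 on |00010>, and 0 on every other basis state.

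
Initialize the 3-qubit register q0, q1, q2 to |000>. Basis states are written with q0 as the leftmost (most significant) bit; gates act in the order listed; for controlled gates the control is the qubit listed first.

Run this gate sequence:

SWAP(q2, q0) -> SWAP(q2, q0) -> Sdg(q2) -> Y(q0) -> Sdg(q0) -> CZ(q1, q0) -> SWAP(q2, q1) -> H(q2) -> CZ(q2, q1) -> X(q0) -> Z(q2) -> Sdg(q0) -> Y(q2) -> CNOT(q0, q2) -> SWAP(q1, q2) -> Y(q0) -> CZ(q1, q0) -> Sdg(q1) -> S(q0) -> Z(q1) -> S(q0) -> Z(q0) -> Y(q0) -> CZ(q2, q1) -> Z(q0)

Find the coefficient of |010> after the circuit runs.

|010> carries amplitude sqrt(2)/2 in the final state.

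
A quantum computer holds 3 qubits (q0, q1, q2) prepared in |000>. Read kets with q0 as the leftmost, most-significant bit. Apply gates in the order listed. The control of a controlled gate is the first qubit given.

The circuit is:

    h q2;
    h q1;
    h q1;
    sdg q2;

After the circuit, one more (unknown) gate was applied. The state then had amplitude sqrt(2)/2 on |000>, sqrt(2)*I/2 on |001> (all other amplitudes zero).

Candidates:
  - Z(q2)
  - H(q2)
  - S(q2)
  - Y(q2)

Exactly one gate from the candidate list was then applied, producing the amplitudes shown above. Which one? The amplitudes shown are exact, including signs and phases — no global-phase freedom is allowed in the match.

The unique candidate consistent with the amplitudes is Z(q2). Key observation: gates 2-3 undo each other exactly, leaving only the rest of the circuit to track.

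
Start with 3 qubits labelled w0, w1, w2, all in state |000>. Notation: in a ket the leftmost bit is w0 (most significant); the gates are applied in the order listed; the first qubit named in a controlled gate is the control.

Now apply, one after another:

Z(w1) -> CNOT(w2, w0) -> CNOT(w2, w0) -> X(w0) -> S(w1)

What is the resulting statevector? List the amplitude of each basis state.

The final amplitudes are 1 on |100>, and 0 on every other basis state.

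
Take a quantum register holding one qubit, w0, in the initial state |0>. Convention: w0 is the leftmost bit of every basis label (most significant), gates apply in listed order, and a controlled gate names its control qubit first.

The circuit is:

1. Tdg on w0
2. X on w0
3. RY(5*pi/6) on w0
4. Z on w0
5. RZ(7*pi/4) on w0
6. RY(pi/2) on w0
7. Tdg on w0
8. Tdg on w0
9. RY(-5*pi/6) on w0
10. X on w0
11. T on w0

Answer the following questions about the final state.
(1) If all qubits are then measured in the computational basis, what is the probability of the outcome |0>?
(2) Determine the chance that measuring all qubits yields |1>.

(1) The probability of measuring |0> is -sqrt(6)/16 + sqrt(2)/16 + 1/2.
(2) Outcome |1> occurs with probability -sqrt(2)/16 + sqrt(6)/16 + 1/2.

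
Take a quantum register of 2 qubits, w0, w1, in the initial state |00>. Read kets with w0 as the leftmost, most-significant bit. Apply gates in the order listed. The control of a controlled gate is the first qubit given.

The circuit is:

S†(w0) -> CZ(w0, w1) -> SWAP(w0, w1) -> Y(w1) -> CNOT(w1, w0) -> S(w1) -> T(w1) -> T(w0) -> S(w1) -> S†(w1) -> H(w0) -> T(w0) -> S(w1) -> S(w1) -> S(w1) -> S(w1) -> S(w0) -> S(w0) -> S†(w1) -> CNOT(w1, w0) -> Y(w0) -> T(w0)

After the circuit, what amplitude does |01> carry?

The amplitude on |01> is sqrt(2)*I/2. Key observation: the block from step 13 through step 16 cancels to the identity and can be dropped.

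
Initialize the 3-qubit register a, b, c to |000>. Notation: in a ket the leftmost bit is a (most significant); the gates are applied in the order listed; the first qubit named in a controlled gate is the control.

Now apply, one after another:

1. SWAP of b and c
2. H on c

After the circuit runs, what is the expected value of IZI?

The expectation value of IZI is 1.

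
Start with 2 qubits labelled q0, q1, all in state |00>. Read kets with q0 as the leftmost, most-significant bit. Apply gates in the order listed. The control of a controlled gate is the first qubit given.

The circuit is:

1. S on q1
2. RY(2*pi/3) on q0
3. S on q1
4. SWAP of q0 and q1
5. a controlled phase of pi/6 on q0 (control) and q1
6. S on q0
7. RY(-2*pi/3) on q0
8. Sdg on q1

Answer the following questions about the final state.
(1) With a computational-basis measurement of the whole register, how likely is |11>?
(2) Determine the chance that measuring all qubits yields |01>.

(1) Outcome |11> occurs with probability 9/16.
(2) A full measurement returns |01> with probability 3/16.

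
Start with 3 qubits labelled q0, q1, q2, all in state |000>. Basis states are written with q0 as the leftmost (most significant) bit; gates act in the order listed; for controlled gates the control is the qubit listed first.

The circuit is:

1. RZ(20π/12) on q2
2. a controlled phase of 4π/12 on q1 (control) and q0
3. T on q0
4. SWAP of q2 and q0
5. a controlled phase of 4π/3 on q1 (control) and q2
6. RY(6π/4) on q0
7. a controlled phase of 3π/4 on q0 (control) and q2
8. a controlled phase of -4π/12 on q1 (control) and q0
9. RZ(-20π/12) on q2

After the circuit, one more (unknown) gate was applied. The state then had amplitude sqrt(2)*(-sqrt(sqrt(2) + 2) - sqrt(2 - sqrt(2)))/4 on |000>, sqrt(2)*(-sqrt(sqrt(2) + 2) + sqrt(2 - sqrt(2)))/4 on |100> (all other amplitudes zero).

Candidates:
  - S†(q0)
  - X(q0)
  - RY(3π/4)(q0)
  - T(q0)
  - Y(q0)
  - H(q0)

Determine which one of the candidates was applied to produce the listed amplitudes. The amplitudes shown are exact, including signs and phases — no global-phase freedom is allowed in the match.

The unique candidate consistent with the amplitudes is RY(3π/4)(q0).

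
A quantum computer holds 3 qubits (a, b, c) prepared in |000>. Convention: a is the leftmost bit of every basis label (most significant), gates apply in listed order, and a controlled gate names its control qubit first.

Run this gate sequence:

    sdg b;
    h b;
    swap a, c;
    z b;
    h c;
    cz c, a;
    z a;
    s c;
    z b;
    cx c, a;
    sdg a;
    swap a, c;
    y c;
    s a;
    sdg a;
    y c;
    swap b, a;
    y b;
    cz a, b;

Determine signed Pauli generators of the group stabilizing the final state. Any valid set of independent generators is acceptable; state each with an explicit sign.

One valid set of independent stabilizer generators is -XIZ, -ZXX, -IZZ (any independent generating set of the same group is equally correct). Key observation: steps 13-16 multiply out to the identity, so the circuit reduces to the remaining gates.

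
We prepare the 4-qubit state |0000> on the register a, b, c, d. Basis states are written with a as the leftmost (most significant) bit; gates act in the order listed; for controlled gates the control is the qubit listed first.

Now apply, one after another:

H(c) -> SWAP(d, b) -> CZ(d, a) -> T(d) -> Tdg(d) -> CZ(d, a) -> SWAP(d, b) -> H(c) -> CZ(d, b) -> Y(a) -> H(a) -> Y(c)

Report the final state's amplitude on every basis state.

After the circuit, the state carries amplitude -sqrt(2)/2 on |0010>, sqrt(2)/2 on |1010>, and 0 on every other basis state. Key observation: the block from step 1 through step 8 cancels to the identity and can be dropped.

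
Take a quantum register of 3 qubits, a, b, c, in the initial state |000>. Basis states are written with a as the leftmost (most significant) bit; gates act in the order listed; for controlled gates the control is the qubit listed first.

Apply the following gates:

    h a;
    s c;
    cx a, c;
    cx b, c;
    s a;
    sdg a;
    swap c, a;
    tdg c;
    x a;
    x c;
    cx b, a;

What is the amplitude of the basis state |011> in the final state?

|011> carries amplitude 0 in the final state.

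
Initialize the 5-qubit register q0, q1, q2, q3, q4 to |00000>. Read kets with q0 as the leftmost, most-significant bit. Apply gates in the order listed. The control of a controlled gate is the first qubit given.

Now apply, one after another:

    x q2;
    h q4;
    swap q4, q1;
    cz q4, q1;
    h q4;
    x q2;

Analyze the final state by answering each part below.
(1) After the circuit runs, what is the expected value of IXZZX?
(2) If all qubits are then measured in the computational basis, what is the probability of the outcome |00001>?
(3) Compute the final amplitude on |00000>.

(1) The expectation value of IXZZX is 1.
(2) Outcome |00001> occurs with probability 1/4.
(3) The amplitude on |00000> is 1/2.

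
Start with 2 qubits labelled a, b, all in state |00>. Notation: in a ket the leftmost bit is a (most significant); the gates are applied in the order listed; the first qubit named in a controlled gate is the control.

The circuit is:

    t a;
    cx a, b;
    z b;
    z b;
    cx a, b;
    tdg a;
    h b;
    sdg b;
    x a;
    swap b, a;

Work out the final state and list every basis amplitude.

After the circuit, the state carries amplitude 0 on |00>, sqrt(2)/2 on |01>, 0 on |10>, -sqrt(2)*I/2 on |11>. Key observation: steps 1-6 multiply out to the identity, so the circuit reduces to the remaining gates.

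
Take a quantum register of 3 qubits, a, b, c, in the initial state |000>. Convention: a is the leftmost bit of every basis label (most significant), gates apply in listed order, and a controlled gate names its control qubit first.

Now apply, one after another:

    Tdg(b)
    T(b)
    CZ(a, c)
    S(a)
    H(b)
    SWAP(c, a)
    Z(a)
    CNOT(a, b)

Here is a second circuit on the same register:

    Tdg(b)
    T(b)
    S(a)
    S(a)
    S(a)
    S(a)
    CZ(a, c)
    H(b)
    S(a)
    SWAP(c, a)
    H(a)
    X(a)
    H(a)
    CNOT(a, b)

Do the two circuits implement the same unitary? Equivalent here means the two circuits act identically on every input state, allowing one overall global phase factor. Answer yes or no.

Yes, they are equivalent — the unitaries differ by at most a global phase.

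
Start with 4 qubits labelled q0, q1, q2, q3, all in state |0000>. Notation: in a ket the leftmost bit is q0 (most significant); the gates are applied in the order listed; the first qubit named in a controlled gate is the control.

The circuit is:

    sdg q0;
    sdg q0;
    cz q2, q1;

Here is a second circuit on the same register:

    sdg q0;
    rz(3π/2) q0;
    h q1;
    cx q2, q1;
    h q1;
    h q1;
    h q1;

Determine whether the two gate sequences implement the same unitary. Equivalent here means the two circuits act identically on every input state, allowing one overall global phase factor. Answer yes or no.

Yes: on every input state the two circuits agree up to one overall phase factor.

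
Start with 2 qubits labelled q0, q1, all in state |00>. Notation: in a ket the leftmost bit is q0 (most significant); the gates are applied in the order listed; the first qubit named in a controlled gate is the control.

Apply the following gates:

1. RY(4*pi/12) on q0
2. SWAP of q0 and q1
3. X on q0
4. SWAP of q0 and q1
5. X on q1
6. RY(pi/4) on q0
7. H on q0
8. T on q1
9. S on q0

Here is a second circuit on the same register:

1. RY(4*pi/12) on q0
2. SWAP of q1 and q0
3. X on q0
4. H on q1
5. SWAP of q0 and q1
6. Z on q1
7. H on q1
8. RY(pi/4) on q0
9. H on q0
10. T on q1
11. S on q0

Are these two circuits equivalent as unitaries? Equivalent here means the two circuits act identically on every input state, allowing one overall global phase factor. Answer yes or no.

No: there is an input state on which the two circuits produce genuinely different outputs (not merely differing by a phase).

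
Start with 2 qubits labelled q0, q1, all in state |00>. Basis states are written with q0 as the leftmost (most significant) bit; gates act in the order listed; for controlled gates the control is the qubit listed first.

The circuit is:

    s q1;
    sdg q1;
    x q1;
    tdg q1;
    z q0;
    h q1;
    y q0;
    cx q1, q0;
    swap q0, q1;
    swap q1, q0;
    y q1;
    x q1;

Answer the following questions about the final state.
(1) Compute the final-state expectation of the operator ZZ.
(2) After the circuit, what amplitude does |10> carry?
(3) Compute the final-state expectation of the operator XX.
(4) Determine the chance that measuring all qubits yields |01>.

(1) The observable ZZ averages to -1. Key observation: gates 1-2 undo each other exactly, leaving only the rest of the circuit to track.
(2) The final state's coefficient on |10> equals sqrt(2)*exp(3*I*pi/4)/2.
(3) The observable XX averages to 1.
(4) A full measurement returns |01> with probability 1/2.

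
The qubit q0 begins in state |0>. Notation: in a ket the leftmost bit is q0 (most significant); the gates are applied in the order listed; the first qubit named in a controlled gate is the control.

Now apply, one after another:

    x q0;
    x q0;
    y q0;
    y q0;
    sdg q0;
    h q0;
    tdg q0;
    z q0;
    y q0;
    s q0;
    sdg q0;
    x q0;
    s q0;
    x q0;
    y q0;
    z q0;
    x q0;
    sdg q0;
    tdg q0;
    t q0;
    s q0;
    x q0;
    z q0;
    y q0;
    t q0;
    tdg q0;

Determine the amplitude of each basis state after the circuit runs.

The resulting statevector has amplitude sqrt(2)*exp(3*I*pi/4)/2 on |0>, sqrt(2)*I/2 on |1>. Key observation: the block from step 17 through step 22 cancels to the identity and can be dropped.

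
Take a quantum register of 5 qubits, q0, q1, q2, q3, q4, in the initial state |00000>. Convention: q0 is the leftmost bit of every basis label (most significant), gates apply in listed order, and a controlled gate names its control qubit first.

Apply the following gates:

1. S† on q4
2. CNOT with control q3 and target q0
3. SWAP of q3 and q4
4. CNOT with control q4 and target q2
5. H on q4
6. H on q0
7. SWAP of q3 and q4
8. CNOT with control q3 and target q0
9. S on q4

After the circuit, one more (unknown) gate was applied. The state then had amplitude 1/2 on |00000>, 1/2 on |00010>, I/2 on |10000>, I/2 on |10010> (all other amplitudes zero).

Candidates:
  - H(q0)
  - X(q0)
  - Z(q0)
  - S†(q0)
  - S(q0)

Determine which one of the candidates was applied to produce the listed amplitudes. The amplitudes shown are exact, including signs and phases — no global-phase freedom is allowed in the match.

The unique candidate consistent with the amplitudes is S(q0).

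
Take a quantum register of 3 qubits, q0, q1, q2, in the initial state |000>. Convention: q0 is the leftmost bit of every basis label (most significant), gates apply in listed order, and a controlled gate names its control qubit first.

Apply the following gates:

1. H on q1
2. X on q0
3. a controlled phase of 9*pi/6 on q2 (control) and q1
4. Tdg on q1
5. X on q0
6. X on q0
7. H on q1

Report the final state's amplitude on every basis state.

The final amplitudes are 1/2 - exp(3*I*pi/4)/2 on |100>, 1/2 + exp(3*I*pi/4)/2 on |110>, and 0 on every other basis state.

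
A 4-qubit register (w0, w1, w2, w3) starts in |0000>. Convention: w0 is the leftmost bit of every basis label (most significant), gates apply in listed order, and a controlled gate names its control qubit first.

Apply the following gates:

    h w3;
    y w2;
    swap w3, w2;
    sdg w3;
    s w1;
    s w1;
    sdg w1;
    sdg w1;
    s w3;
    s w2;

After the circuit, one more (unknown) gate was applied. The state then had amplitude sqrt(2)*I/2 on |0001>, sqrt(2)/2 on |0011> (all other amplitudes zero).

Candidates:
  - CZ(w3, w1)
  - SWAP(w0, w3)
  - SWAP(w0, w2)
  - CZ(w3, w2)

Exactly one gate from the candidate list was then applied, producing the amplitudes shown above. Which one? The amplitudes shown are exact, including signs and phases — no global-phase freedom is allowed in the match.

It was CZ(w3, w2) that produced the state shown.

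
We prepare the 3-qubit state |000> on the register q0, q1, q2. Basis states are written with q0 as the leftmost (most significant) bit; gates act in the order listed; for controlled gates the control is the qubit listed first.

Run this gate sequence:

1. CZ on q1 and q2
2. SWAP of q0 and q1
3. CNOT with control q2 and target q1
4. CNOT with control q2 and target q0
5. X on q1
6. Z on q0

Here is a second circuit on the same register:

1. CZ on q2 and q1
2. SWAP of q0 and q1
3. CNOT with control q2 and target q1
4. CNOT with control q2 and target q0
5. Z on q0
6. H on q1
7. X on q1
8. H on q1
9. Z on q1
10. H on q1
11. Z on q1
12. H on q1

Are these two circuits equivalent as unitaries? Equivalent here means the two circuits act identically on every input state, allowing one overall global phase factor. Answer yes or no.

Yes, they are equivalent — the unitaries differ by at most a global phase.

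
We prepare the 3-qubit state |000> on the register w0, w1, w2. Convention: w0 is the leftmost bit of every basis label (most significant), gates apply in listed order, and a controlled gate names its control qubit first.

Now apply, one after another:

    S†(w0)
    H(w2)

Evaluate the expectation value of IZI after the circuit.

The expectation value of IZI is 1.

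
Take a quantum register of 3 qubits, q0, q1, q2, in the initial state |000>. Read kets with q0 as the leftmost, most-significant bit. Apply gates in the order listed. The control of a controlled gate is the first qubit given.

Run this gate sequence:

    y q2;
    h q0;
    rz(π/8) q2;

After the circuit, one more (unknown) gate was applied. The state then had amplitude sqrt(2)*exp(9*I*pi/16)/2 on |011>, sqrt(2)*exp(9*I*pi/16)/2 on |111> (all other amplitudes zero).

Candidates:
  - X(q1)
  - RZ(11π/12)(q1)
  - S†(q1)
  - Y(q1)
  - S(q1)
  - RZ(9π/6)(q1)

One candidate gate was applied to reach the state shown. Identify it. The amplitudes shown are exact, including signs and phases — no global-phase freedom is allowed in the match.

The unique candidate consistent with the amplitudes is X(q1).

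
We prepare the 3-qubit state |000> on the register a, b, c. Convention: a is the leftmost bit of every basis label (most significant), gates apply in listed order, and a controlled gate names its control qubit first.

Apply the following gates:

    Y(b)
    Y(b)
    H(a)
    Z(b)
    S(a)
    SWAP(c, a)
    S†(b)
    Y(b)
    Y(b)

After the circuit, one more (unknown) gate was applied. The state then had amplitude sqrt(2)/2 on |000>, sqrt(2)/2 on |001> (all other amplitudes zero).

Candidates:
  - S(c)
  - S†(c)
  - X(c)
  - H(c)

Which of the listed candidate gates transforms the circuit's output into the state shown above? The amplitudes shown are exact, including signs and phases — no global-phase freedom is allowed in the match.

It was S†(c) that produced the state shown.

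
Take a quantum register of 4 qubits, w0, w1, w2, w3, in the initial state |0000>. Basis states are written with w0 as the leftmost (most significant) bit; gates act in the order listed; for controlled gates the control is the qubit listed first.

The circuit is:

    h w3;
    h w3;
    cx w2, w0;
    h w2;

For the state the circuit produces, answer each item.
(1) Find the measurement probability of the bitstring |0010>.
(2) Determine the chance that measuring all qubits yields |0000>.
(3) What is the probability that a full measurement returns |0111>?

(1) Outcome |0010> occurs with probability 1/2.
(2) A full measurement returns |0000> with probability 1/2.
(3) The probability of measuring |0111> is 0.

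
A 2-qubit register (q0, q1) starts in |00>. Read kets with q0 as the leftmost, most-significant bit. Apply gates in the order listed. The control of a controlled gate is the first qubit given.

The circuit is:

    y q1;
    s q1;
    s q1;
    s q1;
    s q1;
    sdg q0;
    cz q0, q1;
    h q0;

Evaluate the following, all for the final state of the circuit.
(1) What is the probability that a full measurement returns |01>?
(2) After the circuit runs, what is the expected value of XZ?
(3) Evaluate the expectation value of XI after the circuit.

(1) A full measurement returns |01> with probability 1/2. Key observation: steps 2-5 multiply out to the identity, so the circuit reduces to the remaining gates.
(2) The expectation value of XZ is -1.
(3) In the final state, XI has expectation 1.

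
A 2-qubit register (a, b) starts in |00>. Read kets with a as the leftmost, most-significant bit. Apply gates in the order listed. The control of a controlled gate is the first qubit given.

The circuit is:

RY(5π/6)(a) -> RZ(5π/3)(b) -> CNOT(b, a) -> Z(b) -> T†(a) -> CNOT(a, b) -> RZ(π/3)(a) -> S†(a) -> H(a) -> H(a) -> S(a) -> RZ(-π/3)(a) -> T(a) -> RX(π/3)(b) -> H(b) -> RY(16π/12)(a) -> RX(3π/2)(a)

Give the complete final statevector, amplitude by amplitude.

The final amplitudes are (-sqrt(6) - sqrt(2) - I*(-sqrt(6) + sqrt(2)))*exp(I*pi/6)/8 on |00>, -sqrt(2)*exp(I*pi/6)/8 + sqrt(6)*exp(I*pi/6)/8 + sqrt(2)*exp(2*I*pi/3)/8 + sqrt(6)*exp(2*I*pi/3)/8 on |01>, sqrt(2)*(-exp(2*I*pi/3) - exp(I*pi/6))/4 on |10>, (-sqrt(2) + sqrt(6) + sqrt(2)*I + sqrt(6)*I)*exp(I*pi/6)/8 on |11>. Key observation: the block from step 7 through step 12 cancels to the identity and can be dropped.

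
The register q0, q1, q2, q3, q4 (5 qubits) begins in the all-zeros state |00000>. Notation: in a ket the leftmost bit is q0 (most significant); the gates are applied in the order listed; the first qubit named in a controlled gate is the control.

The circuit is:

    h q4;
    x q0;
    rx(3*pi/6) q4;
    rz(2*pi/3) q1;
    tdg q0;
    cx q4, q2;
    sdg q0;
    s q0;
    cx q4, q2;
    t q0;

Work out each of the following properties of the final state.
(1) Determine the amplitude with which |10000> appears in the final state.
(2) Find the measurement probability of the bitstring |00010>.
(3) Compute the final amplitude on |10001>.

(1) The final state's coefficient on |10000> equals (-1 + I)*exp(2*I*pi/3)/2.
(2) Outcome |00010> occurs with probability 0.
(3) |10001> carries amplitude (-1 + I)*exp(2*I*pi/3)/2 in the final state.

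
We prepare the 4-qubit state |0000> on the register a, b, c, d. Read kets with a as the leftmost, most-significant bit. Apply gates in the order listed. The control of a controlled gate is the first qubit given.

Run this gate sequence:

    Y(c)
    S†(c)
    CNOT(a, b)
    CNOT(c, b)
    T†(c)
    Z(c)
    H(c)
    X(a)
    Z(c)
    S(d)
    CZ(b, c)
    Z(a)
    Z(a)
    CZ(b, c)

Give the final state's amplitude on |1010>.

The final state's coefficient on |1010> equals 0. Key observation: gates 11-14 undo each other exactly, leaving only the rest of the circuit to track.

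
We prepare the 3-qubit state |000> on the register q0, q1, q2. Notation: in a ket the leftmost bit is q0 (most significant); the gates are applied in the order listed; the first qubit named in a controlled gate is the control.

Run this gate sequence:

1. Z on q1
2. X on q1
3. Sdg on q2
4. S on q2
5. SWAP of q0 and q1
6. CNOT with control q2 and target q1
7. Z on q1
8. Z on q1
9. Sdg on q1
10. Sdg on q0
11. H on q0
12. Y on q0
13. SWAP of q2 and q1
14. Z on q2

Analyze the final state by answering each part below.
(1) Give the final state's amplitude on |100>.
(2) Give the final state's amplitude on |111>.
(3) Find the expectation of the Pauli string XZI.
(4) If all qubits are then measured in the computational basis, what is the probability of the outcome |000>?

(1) The amplitude on |100> is sqrt(2)/2.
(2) The final state's coefficient on |111> equals 0.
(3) The expectation value of XZI is 1.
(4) Outcome |000> occurs with probability 1/2.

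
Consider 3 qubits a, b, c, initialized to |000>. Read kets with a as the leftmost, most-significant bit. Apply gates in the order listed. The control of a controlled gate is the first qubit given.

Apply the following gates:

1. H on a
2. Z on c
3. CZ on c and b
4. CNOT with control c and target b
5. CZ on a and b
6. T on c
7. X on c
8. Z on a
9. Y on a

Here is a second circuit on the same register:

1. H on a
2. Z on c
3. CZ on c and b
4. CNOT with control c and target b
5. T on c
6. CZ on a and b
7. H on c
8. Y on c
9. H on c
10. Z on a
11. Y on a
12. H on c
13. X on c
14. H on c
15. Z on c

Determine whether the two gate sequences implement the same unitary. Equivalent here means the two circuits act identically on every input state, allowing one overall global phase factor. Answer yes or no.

No, they are not equivalent — no single phase factor reconciles the two unitaries.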